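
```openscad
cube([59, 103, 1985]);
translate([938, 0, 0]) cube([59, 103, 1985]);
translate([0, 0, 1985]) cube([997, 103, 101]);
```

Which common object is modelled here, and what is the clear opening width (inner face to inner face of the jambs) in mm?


A door frame. The clear opening width is 879 mm.

Two 1985 mm tall posts with a header on top — a door frame. The left jamb is 59 mm wide at x = 0; the right jamb starts at x = 938. The clear opening is 938 − 59 = 879 mm.


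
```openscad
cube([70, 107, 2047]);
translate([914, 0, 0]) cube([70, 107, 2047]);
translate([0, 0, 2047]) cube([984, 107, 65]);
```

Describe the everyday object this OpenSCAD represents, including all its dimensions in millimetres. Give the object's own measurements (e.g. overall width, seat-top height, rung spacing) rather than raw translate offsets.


A door frame. The clear opening is 844 mm wide and 2047 mm high. Two 70 mm wide jambs, 107 mm deep, stand either side of the opening from the floor to the top of the opening. A 65 mm thick head sits across the top of both jambs, spanning the full outside width of the frame.


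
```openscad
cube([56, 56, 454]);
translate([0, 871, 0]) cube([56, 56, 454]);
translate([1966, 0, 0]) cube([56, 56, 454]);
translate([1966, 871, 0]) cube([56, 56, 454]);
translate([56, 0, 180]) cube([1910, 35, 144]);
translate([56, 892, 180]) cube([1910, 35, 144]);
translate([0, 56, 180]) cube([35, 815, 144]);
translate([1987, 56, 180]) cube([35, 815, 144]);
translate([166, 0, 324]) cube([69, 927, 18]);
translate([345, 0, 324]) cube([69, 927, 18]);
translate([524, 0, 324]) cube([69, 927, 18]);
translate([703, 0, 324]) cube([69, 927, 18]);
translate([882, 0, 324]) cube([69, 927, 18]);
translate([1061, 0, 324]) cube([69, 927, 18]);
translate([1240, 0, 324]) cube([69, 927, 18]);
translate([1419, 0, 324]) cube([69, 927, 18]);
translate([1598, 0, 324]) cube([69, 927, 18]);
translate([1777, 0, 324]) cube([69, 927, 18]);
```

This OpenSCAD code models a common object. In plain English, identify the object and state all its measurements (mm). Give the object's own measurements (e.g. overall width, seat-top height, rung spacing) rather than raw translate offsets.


A bed frame 2022 mm long (x) by 927 mm wide (y). Four 56×56 mm corner posts, 454 mm tall, at the corners of the footprint. Four rails of 35 mm thickness and 144 mm height run between adjacent posts with their undersides at z = 180 mm, their outer faces flush with the outside of the frame (the two x-running rails run between the posts' inner faces; the two y-running rails run between the posts' inner faces). 10 slats, each 69 mm wide (x) and 18 mm thick, lie across the top of the two x-running rails, running the full 927 mm width of the frame in y; along x they sit between the end posts with a 110 mm gap after the −x posts and between neighbouring slats, leaving 120 mm before the +x posts.


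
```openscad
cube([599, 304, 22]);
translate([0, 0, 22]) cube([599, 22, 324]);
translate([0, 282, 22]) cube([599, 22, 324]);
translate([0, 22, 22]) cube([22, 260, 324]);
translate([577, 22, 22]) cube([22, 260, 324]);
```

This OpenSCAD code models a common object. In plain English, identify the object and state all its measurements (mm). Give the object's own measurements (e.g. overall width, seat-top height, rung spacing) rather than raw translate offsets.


An open-topped rectangular box: outside dimensions 599×304×346 mm, with a uniform wall and base thickness of 22 mm. The base is a full 599×304 slab on the floor; four walls sit on top of the base. The front and back walls (the −y and +y sides) span the full width; the two side walls fit between them.


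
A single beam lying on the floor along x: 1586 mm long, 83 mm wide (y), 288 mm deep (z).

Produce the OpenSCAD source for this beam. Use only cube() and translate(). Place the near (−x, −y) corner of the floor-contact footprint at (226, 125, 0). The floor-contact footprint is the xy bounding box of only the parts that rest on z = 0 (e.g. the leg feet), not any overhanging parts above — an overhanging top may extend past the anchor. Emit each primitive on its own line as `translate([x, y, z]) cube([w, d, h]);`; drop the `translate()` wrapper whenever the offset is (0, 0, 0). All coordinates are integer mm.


translate([226, 125, 0]) cube([1586, 83, 288]);


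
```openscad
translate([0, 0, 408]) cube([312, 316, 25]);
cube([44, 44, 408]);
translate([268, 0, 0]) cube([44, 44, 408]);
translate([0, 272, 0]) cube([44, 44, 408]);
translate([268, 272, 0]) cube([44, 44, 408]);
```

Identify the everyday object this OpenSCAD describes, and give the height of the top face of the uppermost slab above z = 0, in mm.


A stool. The seat height is 433 mm.

A 312×316×25 slab at z = 408 on four corner posts — a stool. The seat top is 408 + 25 = 433 mm.


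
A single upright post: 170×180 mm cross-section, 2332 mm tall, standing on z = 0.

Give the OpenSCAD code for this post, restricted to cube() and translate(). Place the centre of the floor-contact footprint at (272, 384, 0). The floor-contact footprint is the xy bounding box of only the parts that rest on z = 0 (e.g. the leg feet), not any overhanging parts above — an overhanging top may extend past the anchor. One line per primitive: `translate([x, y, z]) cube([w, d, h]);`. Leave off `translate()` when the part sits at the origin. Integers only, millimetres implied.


translate([187, 294, 0]) cube([170, 180, 2332]);


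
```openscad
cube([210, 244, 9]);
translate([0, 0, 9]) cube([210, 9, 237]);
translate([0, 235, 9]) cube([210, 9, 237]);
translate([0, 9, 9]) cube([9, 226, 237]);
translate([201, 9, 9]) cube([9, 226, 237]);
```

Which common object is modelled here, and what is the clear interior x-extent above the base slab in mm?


An open box. The internal width is 192 mm.

A 210×244 base slab with four walls standing on it — an open box. The base is 210 mm wide and the walls are 9 mm thick, so the internal width is 210 − 2 × 9 = 192 mm.


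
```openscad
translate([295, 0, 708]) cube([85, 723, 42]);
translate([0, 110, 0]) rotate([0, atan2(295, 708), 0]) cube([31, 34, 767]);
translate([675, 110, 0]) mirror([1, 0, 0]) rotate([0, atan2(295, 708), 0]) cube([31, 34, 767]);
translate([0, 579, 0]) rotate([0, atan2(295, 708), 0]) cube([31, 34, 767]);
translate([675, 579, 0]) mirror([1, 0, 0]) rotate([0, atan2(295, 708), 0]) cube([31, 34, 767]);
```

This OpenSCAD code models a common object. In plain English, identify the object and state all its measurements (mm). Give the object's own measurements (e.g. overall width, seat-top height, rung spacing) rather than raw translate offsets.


A sawhorse. A 85×723×42 mm beam (x, y, z) sits on two A-frame leg pairs. Each pair is two raked legs of 31×34 mm section (34 mm along y) splaying symmetrically in x. Each leg rises 708 mm vertically over 295 mm of horizontal reach and is 767 mm long along its own axis. Every leg's outer bottom edge rests on the floor and its outer top edge meets a bottom edge of the beam — the left legs (tilting toward +x) meet the beam's −x bottom edge, the right legs (their mirror images, tilting toward −x) meet its +x bottom edge — so the leg tops tuck under the beam, the beam's underside is 708 mm above the floor, and the feet are 675 mm apart outside-to-outside with the beam centred between them. The two leg pairs are set in 110 mm from either end of the beam.


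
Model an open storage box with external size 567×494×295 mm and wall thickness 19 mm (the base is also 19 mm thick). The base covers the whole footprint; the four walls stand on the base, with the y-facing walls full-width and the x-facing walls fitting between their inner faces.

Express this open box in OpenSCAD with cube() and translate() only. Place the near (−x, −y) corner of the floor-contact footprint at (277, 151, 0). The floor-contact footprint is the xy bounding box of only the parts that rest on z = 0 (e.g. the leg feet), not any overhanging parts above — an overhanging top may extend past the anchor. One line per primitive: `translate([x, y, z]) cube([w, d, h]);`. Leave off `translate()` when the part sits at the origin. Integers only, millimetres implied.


translate([277, 151, 0]) cube([567, 494, 19]);
translate([277, 151, 19]) cube([567, 19, 276]);
translate([277, 626, 19]) cube([567, 19, 276]);
translate([277, 170, 19]) cube([19, 456, 276]);
translate([825, 170, 19]) cube([19, 456, 276]);


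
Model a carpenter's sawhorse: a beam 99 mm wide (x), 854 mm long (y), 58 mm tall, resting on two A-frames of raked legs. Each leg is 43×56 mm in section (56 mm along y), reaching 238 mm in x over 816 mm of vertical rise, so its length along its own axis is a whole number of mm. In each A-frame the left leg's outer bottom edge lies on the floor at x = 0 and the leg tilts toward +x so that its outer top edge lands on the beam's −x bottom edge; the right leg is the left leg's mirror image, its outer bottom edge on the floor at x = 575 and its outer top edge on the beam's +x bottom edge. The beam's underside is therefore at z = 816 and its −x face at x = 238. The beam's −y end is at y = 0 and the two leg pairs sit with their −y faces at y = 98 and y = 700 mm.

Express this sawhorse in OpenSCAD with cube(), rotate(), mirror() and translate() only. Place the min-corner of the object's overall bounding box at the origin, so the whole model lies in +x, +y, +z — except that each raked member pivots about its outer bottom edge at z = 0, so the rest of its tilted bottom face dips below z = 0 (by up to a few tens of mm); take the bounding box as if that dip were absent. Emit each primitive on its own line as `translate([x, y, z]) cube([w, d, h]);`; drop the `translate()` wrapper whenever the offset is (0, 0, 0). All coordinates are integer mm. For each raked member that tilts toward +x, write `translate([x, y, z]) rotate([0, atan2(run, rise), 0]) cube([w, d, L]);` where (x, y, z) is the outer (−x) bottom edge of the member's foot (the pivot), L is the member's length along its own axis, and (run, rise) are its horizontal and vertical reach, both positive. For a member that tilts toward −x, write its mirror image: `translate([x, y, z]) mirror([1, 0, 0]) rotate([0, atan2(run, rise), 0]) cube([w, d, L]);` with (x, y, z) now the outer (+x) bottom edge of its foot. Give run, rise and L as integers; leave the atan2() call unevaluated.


translate([238, 0, 816]) cube([99, 854, 58]);
translate([0, 98, 0]) rotate([0, atan2(238, 816), 0]) cube([43, 56, 850]);
translate([575, 98, 0]) mirror([1, 0, 0]) rotate([0, atan2(238, 816), 0]) cube([43, 56, 850]);
translate([0, 700, 0]) rotate([0, atan2(238, 816), 0]) cube([43, 56, 850]);
translate([575, 700, 0]) mirror([1, 0, 0]) rotate([0, atan2(238, 816), 0]) cube([43, 56, 850]);


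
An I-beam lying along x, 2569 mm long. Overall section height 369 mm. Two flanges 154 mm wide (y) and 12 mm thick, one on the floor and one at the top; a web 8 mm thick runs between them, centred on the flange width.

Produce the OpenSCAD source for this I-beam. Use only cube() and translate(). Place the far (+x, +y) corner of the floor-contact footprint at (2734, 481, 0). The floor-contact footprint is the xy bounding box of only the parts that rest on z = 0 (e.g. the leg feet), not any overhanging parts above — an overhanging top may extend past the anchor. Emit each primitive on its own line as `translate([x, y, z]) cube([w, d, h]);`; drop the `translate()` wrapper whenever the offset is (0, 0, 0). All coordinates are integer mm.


translate([165, 327, 0]) cube([2569, 154, 12]);
translate([165, 400, 12]) cube([2569, 8, 345]);
translate([165, 327, 357]) cube([2569, 154, 12]);


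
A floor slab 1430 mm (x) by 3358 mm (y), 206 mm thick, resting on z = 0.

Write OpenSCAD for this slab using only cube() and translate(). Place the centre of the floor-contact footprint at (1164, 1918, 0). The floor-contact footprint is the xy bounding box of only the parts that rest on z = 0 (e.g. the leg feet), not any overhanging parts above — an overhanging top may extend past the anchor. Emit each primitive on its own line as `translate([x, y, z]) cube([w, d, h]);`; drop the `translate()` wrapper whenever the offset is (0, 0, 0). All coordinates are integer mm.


translate([449, 239, 0]) cube([1430, 3358, 206]);


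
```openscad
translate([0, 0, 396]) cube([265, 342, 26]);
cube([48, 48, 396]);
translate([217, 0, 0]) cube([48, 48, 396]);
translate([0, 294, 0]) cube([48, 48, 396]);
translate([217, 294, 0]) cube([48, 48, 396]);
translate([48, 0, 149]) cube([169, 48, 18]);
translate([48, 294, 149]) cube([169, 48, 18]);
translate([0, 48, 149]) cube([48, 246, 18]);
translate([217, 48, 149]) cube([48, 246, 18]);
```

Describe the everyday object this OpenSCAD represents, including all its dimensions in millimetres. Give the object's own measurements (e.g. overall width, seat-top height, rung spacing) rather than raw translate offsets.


A four-legged stool. The seat is a 265×342×26 mm slab whose top surface is at z = 422 mm; four square legs, each 48×48 mm in cross-section, run from the floor (z = 0) to the underside of the seat, each flush with a corner of the seat. Four stretchers, 48 mm wide and 18 mm tall, connect adjacent legs with their undersides at z = 149 mm, each running between the inner faces of the legs it joins and aligned with the legs' outer faces on the other axis.


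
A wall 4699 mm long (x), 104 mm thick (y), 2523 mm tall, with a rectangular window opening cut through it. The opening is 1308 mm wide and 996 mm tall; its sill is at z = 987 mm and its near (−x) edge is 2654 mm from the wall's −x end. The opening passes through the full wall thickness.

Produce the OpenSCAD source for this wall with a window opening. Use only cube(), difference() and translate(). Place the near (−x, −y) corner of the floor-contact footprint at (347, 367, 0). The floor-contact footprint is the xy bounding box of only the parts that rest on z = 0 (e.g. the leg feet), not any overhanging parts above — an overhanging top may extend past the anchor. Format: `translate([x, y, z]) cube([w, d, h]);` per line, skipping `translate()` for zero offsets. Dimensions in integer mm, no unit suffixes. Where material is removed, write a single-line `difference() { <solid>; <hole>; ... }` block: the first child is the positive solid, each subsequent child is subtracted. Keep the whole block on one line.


difference() { translate([347, 367, 0]) cube([4699, 104, 2523]); translate([3001, 367, 987]) cube([1308, 104, 996]); }


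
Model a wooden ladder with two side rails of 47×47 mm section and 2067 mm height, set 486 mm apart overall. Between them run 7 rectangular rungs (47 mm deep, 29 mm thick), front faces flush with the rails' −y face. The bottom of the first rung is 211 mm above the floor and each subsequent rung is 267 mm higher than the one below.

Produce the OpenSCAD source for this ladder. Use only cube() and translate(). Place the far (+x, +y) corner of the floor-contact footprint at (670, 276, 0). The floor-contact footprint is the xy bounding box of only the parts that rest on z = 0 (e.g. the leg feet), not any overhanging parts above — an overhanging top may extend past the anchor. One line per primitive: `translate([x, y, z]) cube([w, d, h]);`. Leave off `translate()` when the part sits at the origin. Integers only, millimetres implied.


translate([184, 229, 0]) cube([47, 47, 2067]);
translate([623, 229, 0]) cube([47, 47, 2067]);
translate([231, 229, 211]) cube([392, 47, 29]);
translate([231, 229, 478]) cube([392, 47, 29]);
translate([231, 229, 745]) cube([392, 47, 29]);
translate([231, 229, 1012]) cube([392, 47, 29]);
translate([231, 229, 1279]) cube([392, 47, 29]);
translate([231, 229, 1546]) cube([392, 47, 29]);
translate([231, 229, 1813]) cube([392, 47, 29]);


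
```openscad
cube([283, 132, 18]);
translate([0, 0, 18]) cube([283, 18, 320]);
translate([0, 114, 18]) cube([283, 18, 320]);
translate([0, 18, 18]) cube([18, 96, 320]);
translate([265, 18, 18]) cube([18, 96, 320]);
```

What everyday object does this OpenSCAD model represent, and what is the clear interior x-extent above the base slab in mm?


An open box. The internal width is 247 mm.

A 283×132 base slab with four walls standing on it — an open box. The base is 283 mm wide and the walls are 18 mm thick, so the internal width is 283 − 2 × 18 = 247 mm.


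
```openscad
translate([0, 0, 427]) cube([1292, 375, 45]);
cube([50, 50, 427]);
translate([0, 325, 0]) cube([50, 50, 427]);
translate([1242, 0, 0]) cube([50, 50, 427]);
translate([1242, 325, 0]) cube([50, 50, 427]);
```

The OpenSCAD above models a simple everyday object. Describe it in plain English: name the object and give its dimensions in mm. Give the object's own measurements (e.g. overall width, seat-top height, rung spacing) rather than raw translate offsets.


A long wooden bench with a 1292 mm (x) × 375 mm (y) seat, 45 mm thick, its top surface 472 mm above the floor. Four 50 mm square legs at the seat corners, flush with the edges, run from z = 0 to the seat underside.


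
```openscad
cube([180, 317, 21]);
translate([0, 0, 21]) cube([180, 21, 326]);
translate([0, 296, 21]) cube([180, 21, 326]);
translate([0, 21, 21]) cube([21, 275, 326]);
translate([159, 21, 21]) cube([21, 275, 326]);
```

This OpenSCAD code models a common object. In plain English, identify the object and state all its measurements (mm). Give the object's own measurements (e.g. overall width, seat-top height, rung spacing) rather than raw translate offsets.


An open-topped rectangular box: outside dimensions 180×317×347 mm, with a uniform wall and base thickness of 21 mm. The base is a full 180×317 slab on the floor; four walls sit on top of the base. The front and back walls (the −y and +y sides) span the full width; the two side walls fit between them.


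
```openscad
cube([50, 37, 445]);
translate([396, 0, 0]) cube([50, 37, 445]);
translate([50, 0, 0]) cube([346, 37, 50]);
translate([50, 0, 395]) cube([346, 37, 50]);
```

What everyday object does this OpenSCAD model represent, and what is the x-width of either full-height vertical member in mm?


A picture frame. The border width is 50 mm.

Four thin pieces enclosing a rectangular opening — a picture frame. The two full-height stiles are 445 mm tall; the top rail sits at z = 395 and is 50 mm tall, so the border above the opening is 445 − 395 = 50 mm, matching the stile x-width.


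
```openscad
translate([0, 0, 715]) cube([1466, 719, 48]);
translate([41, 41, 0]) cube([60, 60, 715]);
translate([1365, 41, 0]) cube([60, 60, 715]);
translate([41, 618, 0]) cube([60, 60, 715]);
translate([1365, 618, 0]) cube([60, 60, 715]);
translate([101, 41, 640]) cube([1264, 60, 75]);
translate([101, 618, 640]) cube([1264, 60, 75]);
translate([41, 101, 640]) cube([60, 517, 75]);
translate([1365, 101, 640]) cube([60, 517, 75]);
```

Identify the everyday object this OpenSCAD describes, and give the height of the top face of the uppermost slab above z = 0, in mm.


A table. The table height is 763 mm.

A 1466×719×48 slab sits at z = 715 on four 60 mm square posts — a table. The top surface is at 715 + 48 = 763 mm.


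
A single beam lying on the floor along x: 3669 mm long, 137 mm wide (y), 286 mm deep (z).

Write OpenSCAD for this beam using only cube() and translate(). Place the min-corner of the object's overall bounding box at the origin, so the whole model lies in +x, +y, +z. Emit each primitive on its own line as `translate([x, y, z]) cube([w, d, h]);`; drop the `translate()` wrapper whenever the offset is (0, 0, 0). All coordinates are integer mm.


cube([3669, 137, 286]);


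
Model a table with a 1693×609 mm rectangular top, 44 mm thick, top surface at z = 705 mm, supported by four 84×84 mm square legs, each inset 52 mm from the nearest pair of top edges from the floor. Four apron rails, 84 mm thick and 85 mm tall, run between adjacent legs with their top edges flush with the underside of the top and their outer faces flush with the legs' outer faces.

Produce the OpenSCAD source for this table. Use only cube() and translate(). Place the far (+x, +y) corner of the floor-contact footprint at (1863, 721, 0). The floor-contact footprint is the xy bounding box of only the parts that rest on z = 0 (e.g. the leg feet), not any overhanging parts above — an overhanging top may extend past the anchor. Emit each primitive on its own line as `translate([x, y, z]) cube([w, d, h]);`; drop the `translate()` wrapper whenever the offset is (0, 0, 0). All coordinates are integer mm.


translate([222, 164, 661]) cube([1693, 609, 44]);
translate([274, 216, 0]) cube([84, 84, 661]);
translate([1779, 216, 0]) cube([84, 84, 661]);
translate([274, 637, 0]) cube([84, 84, 661]);
translate([1779, 637, 0]) cube([84, 84, 661]);
translate([358, 216, 576]) cube([1421, 84, 85]);
translate([358, 637, 576]) cube([1421, 84, 85]);
translate([274, 300, 576]) cube([84, 337, 85]);
translate([1779, 300, 576]) cube([84, 337, 85]);


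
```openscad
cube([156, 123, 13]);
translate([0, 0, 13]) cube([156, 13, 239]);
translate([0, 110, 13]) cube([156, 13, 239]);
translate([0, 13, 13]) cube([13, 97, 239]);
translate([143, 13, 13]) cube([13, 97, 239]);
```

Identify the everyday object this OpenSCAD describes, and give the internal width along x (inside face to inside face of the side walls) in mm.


An open box. The internal width is 130 mm.

A 156×123 base slab with four walls standing on it — an open box. The base is 156 mm wide and the walls are 13 mm thick, so the internal width is 156 − 2 × 13 = 130 mm.


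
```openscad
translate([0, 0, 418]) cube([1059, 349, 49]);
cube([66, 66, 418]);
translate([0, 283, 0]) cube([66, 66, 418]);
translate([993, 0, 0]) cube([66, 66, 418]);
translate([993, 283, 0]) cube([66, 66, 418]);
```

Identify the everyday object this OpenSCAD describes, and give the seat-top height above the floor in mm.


A bench. The seat-top height is 467 mm.

A long slab on four corner posts — a bench. The slab sits at z = 418 with thickness 49, so the top is 418 + 49 = 467 mm.


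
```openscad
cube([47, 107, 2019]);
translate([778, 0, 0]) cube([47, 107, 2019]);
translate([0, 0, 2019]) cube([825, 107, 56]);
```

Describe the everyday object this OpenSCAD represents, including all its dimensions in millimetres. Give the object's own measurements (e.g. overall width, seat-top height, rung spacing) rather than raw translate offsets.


A door frame. The clear opening is 731 mm wide and 2019 mm high. Two 47 mm wide jambs, 107 mm deep, stand either side of the opening from the floor to the top of the opening. A 56 mm thick head sits across the top of both jambs, spanning the full outside width of the frame.


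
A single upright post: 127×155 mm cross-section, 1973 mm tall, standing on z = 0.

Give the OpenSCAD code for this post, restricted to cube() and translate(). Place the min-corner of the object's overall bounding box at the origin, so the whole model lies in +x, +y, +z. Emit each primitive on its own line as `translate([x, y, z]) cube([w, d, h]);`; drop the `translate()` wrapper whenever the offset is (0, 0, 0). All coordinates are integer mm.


cube([127, 155, 1973]);


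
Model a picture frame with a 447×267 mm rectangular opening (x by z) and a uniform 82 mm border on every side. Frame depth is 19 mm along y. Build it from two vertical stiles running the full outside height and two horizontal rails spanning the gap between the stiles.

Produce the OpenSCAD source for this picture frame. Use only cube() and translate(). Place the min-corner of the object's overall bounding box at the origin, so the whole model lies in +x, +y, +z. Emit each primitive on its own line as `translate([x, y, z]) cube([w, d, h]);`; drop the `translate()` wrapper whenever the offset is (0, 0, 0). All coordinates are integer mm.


cube([82, 19, 431]);
translate([529, 0, 0]) cube([82, 19, 431]);
translate([82, 0, 0]) cube([447, 19, 82]);
translate([82, 0, 349]) cube([447, 19, 82]);


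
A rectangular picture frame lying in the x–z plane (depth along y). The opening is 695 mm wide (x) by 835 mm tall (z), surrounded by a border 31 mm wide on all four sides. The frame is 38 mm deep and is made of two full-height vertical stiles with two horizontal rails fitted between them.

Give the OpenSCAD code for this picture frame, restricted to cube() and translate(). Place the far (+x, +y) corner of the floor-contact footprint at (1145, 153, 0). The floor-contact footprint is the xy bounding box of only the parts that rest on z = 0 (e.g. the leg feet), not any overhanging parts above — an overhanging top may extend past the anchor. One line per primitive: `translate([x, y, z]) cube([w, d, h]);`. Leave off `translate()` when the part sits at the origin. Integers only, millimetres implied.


translate([388, 115, 0]) cube([31, 38, 897]);
translate([1114, 115, 0]) cube([31, 38, 897]);
translate([419, 115, 0]) cube([695, 38, 31]);
translate([419, 115, 866]) cube([695, 38, 31]);


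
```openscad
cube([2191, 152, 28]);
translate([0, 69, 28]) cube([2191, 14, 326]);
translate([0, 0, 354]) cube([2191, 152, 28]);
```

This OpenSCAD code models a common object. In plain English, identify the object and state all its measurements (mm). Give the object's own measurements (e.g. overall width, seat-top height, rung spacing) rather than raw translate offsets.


An I-beam lying along x, 2191 mm long. Overall section height 382 mm. Two flanges 152 mm wide (y) and 28 mm thick, one on the floor and one at the top; a web 14 mm thick runs between them, centred on the flange width.


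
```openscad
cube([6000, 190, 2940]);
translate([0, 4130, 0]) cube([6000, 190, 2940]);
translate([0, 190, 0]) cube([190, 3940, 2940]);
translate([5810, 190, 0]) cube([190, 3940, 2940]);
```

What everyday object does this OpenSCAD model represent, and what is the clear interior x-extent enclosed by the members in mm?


A house (or room) frame. The interior width is 5620 mm.

Four 2940 mm walls enclosing a rectangle with no floor or roof — a room or house frame. Outside width is 6000 mm and wall thickness is 190 mm, so the interior width is 6000 − 2 × 190 = 5620 mm.


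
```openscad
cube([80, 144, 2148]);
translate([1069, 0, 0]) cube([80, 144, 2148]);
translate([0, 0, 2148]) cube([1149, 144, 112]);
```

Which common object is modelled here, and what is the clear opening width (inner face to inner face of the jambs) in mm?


A door frame. The clear opening width is 989 mm.

Two 2148 mm tall posts with a header on top — a door frame. The left jamb is 80 mm wide at x = 0; the right jamb starts at x = 1069. The clear opening is 1069 − 80 = 989 mm.


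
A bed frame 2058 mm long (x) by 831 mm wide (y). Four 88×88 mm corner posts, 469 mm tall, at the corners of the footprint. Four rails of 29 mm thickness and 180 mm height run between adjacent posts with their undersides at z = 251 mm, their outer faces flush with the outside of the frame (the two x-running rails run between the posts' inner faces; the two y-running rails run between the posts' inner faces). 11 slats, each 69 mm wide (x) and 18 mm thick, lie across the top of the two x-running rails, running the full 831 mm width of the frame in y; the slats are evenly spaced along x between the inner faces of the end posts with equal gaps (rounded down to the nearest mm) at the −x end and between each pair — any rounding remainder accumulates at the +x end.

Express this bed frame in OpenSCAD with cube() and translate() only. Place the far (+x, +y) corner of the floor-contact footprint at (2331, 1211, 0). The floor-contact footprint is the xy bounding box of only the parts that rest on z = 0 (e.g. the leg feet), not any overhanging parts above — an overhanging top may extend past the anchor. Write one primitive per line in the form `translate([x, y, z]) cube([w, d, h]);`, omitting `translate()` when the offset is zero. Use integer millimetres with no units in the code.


// slat z = rail_z + rail_h = 251 + 180 = 431
// slat gap = ⌊(1882 − 11·69) / 12⌋ = 93
translate([273, 380, 0]) cube([88, 88, 469]);
translate([273, 1123, 0]) cube([88, 88, 469]);
translate([2243, 380, 0]) cube([88, 88, 469]);
translate([2243, 1123, 0]) cube([88, 88, 469]);
translate([361, 380, 251]) cube([1882, 29, 180]);
translate([361, 1182, 251]) cube([1882, 29, 180]);
translate([273, 468, 251]) cube([29, 655, 180]);
translate([2302, 468, 251]) cube([29, 655, 180]);
translate([454, 380, 431]) cube([69, 831, 18]);
translate([616, 380, 431]) cube([69, 831, 18]);
translate([778, 380, 431]) cube([69, 831, 18]);
translate([940, 380, 431]) cube([69, 831, 18]);
translate([1102, 380, 431]) cube([69, 831, 18]);
translate([1264, 380, 431]) cube([69, 831, 18]);
translate([1426, 380, 431]) cube([69, 831, 18]);
translate([1588, 380, 431]) cube([69, 831, 18]);
translate([1750, 380, 431]) cube([69, 831, 18]);
translate([1912, 380, 431]) cube([69, 831, 18]);
translate([2074, 380, 431]) cube([69, 831, 18]);


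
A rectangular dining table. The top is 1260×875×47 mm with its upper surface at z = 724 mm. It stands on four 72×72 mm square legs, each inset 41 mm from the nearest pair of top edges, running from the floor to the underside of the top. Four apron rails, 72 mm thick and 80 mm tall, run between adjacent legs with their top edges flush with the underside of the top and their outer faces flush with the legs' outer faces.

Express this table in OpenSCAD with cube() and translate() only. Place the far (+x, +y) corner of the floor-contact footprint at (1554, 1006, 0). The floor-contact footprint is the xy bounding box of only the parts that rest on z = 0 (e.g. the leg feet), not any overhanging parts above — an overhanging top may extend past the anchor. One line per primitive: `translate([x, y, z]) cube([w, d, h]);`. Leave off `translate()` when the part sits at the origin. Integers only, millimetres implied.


translate([335, 172, 677]) cube([1260, 875, 47]);
translate([376, 213, 0]) cube([72, 72, 677]);
translate([1482, 213, 0]) cube([72, 72, 677]);
translate([376, 934, 0]) cube([72, 72, 677]);
translate([1482, 934, 0]) cube([72, 72, 677]);
translate([448, 213, 597]) cube([1034, 72, 80]);
translate([448, 934, 597]) cube([1034, 72, 80]);
translate([376, 285, 597]) cube([72, 649, 80]);
translate([1482, 285, 597]) cube([72, 649, 80]);


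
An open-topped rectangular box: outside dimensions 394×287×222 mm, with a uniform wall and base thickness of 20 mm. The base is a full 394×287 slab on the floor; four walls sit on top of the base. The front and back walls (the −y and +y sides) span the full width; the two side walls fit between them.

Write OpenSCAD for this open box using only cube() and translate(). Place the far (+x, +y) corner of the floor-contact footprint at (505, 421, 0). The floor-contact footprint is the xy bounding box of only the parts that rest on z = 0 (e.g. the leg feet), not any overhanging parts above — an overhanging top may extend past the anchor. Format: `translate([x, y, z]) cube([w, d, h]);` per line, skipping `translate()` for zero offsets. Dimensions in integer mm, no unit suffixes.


translate([111, 134, 0]) cube([394, 287, 20]);
translate([111, 134, 20]) cube([394, 20, 202]);
translate([111, 401, 20]) cube([394, 20, 202]);
translate([111, 154, 20]) cube([20, 247, 202]);
translate([485, 154, 20]) cube([20, 247, 202]);


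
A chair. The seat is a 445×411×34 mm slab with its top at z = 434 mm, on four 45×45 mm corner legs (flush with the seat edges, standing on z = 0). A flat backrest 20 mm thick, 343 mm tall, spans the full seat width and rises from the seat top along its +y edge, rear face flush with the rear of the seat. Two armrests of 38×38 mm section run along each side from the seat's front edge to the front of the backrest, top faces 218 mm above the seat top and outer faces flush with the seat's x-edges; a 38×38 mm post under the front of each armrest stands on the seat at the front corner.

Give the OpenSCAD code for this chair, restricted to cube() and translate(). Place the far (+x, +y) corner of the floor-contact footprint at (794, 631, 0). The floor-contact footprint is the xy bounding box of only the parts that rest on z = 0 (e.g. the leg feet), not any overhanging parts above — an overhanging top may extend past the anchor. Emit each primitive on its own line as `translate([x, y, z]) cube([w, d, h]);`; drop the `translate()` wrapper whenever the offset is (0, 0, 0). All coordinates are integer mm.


translate([349, 220, 400]) cube([445, 411, 34]);
translate([349, 220, 0]) cube([45, 45, 400]);
translate([749, 220, 0]) cube([45, 45, 400]);
translate([349, 586, 0]) cube([45, 45, 400]);
translate([749, 586, 0]) cube([45, 45, 400]);
translate([349, 611, 434]) cube([445, 20, 343]);
translate([349, 220, 614]) cube([38, 391, 38]);
translate([756, 220, 614]) cube([38, 391, 38]);
translate([349, 220, 434]) cube([38, 38, 180]);
translate([756, 220, 434]) cube([38, 38, 180]);


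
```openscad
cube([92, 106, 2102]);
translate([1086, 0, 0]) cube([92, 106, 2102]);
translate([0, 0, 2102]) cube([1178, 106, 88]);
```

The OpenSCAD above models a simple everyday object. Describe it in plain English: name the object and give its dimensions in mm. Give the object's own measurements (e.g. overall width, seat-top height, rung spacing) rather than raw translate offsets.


A door frame. The clear opening is 994 mm wide and 2102 mm high. Two 92 mm wide jambs, 106 mm deep, stand either side of the opening from the floor to the top of the opening. A 88 mm thick head sits across the top of both jambs, spanning the full outside width of the frame.


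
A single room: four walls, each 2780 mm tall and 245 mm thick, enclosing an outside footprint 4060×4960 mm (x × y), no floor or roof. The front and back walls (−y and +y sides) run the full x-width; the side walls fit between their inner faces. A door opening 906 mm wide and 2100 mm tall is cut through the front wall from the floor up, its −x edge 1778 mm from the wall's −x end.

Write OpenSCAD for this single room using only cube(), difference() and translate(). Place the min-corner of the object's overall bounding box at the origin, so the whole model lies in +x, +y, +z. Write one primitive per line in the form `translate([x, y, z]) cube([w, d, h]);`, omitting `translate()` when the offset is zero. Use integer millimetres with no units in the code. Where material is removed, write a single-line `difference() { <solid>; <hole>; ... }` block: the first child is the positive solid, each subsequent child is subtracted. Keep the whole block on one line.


difference() { cube([4060, 245, 2780]); translate([1778, 0, 0]) cube([906, 245, 2100]); }
translate([0, 4715, 0]) cube([4060, 245, 2780]);
translate([0, 245, 0]) cube([245, 4470, 2780]);
translate([3815, 245, 0]) cube([245, 4470, 2780]);


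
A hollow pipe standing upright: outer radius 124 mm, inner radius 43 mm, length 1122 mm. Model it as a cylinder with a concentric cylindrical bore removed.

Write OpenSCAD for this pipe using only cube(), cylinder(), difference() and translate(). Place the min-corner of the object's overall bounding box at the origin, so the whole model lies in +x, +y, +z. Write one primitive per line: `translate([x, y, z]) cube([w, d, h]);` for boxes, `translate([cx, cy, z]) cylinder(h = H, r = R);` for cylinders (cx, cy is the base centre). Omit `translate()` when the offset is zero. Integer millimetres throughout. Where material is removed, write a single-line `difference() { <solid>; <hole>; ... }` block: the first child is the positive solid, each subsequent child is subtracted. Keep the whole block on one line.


difference() { translate([124, 124, 0]) cylinder(h = 1122, r = 124); translate([124, 124, 0]) cylinder(h = 1122, r = 43); }


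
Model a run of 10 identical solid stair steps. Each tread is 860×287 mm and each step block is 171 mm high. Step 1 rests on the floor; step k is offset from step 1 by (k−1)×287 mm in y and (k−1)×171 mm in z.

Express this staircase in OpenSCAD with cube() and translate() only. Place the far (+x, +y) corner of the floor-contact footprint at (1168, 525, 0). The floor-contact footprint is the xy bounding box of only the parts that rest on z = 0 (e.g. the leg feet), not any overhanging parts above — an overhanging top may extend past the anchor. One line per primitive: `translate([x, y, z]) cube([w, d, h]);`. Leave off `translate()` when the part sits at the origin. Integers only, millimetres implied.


translate([308, 238, 0]) cube([860, 287, 171]);
translate([308, 525, 171]) cube([860, 287, 171]);
translate([308, 812, 342]) cube([860, 287, 171]);
translate([308, 1099, 513]) cube([860, 287, 171]);
translate([308, 1386, 684]) cube([860, 287, 171]);
translate([308, 1673, 855]) cube([860, 287, 171]);
translate([308, 1960, 1026]) cube([860, 287, 171]);
translate([308, 2247, 1197]) cube([860, 287, 171]);
translate([308, 2534, 1368]) cube([860, 287, 171]);
translate([308, 2821, 1539]) cube([860, 287, 171]);


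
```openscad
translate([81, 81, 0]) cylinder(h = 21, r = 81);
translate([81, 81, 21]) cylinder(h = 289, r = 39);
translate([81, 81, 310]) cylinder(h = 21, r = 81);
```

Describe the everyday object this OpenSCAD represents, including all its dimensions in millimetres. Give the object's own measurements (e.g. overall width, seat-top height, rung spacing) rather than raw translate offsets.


A spool: two coaxial disc flanges of radius 81 mm and thickness 21 mm, joined by a core cylinder of radius 39 mm and height 289 mm. The lower flange rests on z = 0 and the three cylinders share a vertical axis.


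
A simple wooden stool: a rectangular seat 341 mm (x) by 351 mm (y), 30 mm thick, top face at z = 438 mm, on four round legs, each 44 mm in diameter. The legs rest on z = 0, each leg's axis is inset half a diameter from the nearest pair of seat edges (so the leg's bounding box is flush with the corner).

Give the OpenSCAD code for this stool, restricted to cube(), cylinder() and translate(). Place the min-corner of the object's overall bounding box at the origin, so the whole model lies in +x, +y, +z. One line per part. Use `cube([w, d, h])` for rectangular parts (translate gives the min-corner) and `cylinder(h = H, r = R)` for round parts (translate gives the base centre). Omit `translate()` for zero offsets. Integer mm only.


translate([0, 0, 408]) cube([341, 351, 30]);
translate([22, 22, 0]) cylinder(h = 408, r = 22);
translate([319, 22, 0]) cylinder(h = 408, r = 22);
translate([22, 329, 0]) cylinder(h = 408, r = 22);
translate([319, 329, 0]) cylinder(h = 408, r = 22);


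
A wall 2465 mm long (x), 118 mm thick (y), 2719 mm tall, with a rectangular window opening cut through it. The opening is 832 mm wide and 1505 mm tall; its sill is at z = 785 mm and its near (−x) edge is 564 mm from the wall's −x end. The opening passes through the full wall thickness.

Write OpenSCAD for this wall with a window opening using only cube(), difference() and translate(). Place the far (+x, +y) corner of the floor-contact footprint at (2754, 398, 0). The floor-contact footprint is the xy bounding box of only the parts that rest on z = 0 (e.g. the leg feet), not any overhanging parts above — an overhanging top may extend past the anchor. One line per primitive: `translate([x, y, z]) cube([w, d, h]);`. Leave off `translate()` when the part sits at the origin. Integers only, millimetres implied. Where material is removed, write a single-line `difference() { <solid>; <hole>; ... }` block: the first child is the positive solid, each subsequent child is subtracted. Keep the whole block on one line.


difference() { translate([289, 280, 0]) cube([2465, 118, 2719]); translate([853, 280, 785]) cube([832, 118, 1505]); }


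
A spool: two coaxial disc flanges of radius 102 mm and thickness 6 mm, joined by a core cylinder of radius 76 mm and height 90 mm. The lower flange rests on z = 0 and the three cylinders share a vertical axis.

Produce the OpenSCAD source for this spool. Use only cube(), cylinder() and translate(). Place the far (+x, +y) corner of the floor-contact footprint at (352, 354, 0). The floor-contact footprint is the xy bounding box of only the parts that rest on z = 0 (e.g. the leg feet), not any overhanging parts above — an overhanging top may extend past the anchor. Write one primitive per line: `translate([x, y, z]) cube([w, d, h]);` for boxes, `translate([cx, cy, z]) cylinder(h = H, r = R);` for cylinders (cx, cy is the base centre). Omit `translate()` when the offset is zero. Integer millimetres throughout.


translate([250, 252, 0]) cylinder(h = 6, r = 102);
translate([250, 252, 6]) cylinder(h = 90, r = 76);
translate([250, 252, 96]) cylinder(h = 6, r = 102);
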